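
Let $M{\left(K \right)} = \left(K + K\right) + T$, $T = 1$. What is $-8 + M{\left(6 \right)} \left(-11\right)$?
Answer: $-151$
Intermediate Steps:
$M{\left(K \right)} = 1 + 2 K$ ($M{\left(K \right)} = \left(K + K\right) + 1 = 2 K + 1 = 1 + 2 K$)
$-8 + M{\left(6 \right)} \left(-11\right) = -8 + \left(1 + 2 \cdot 6\right) \left(-11\right) = -8 + \left(1 + 12\right) \left(-11\right) = -8 + 13 \left(-11\right) = -8 - 143 = -151$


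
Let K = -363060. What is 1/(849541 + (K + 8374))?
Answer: 1/494855 ≈ 2.0208e-6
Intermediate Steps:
1/(849541 + (K + 8374)) = 1/(849541 + (-363060 + 8374)) = 1/(849541 - 354686) = 1/494855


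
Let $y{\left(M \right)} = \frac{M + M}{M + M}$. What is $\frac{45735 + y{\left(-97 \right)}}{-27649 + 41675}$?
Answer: $\frac{22868}{7013} \approx 3.2608$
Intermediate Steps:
$y{\left(M \right)} = 1$ ($y{\left(M \right)} = \frac{2 M}{2 M} = 2 M \frac{1}{2 M} = 1$)
$\frac{45735 + y{\left(-97 \right)}}{-27649 + 41675} = \frac{45735 + 1}{-27649 + 41675} = \frac{45736}{14026} = 45736 \cdot \frac{1}{14026} = \frac{22868}{7013}$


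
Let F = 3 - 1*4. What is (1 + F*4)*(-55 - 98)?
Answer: 459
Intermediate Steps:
F = -1 (F = 3 - 4 = -1)
(1 + F*4)*(-55 - 98) = (1 - 1*4)*(-55 - 98) = (1 - 4)*(-153) = -3*(-153) = 459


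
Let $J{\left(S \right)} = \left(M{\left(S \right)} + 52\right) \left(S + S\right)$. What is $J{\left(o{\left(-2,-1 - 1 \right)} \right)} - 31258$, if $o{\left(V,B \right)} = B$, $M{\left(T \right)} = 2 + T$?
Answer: $-31466$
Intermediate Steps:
$J{\left(S \right)} = 2 S \left(54 + S\right)$ ($J{\left(S \right)} = \left(\left(2 + S\right) + 52\right) \left(S + S\right) = \left(54 + S\right) 2 S = 2 S \left(54 + S\right)$)
$J{\left(o{\left(-2,-1 - 1 \right)} \right)} - 31258 = 2 \left(-1 - 1\right) \left(54 - 2\right) - 31258 = 2 \left(-2\right) \left(54 - 2\right) - 31258 = 2 \left(-2\right) 52 - 31258 = -208 - 31258 = -31466$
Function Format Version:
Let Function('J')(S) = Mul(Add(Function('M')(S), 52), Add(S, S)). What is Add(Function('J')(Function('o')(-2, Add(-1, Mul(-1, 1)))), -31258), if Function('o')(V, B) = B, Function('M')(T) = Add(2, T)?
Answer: -31466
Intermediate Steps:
Function('J')(S) = Mul(2, S, Add(54, S)) (Function('J')(S) = Mul(Add(Add(2, S), 52), Add(S, S)) = Mul(Add(54, S), Mul(2, S)) = Mul(2, S, Add(54, S)))
Add(Function('J')(Function('o')(-2, Add(-1, Mul(-1, 1)))), -31258) = Add(Mul(2, Add(-1, Mul(-1, 1)), Add(54, Add(-1, Mul(-1, 1)))), -31258) = Add(Mul(2, Add(-1, -1), Add(54, Add(-1, -1))), -31258) = Add(Mul(2, -2, Add(54, -2)), -31258) = Add(Mul(2, -2, 52), -31258) = Add(-208, -31258) = -31466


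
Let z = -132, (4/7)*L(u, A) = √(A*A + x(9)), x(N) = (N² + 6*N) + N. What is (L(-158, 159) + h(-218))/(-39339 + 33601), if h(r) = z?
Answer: 66/2869 - 105*√113/22952 ≈ -0.025626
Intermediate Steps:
x(N) = N² + 7*N
L(u, A) = 7*√(144 + A²)/4 (L(u, A) = 7*√(A*A + 9*(7 + 9))/4 = 7*√(A² + 9*16)/4 = 7*√(A² + 144)/4 = 7*√(144 + A²)/4)
h(r) = -132
(L(-158, 159) + h(-218))/(-39339 + 33601) = (7*√(144 + 159²)/4 - 132)/(-39339 + 33601) = (7*√(144 + 25281)/4 - 132)/(-5738) = (7*√25425/4 - 132)*(-1/5738) = (7*(15*√113)/4 - 132)*(-1/5738) = (105*√113/4 - 132)*(-1/5738) = (-132 + 105*√113/4)*(-1/5738) = 66/2869 - 105*√113/22952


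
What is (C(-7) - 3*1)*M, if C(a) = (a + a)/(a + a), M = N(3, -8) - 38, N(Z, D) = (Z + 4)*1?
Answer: 62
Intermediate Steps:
N(Z, D) = 4 + Z (N(Z, D) = (4 + Z)*1 = 4 + Z)
M = -31 (M = (4 + 3) - 38 = 7 - 38 = -31)
C(a) = 1 (C(a) = (2*a)/((2*a)) = (2*a)*(1/(2*a)) = 1)
(C(-7) - 3*1)*M = (1 - 3*1)*(-31) = (1 - 3)*(-31) = -2*(-31) = 62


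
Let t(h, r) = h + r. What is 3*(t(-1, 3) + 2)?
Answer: 12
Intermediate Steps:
3*(t(-1, 3) + 2) = 3*((-1 + 3) + 2) = 3*(2 + 2) = 3*4 = 12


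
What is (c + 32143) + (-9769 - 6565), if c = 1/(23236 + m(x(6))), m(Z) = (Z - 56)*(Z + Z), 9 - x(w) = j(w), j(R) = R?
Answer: 362310663/22918 ≈ 15809.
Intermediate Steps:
x(w) = 9 - w
m(Z) = 2*Z*(-56 + Z) (m(Z) = (-56 + Z)*(2*Z) = 2*Z*(-56 + Z))
c = 1/22918 (c = 1/(23236 + 2*(9 - 1*6)*(-56 + (9 - 1*6))) = 1/(23236 + 2*(9 - 6)*(-56 + (9 - 6))) = 1/(23236 + 2*3*(-56 + 3)) = 1/(23236 + 2*3*(-53)) = 1/(23236 - 318) = 1/22918 ≈ 4.3634e-5)
(c + 32143) + (-9769 - 6565) = (1/22918 + 32143) + (-9769 - 6565) = 736653275/22918 - 16334 = 362310663/22918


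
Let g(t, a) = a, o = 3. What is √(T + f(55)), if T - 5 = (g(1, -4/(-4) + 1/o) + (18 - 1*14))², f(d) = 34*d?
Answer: √17131/3 ≈ 43.628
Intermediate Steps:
T = 301/9 (T = 5 + ((-4/(-4) + 1/3) + (18 - 1*14))² = 5 + ((-4*(-¼) + 1*(⅓)) + (18 - 14))² = 5 + ((1 + ⅓) + 4)² = 5 + (4/3 + 4)² = 5 + (16/3)² = 5 + 256/9 = 301/9 ≈ 33.444)
√(T + f(55)) = √(301/9 + 34*55) = √(301/9 + 1870) = √(17131/9) = √17131/3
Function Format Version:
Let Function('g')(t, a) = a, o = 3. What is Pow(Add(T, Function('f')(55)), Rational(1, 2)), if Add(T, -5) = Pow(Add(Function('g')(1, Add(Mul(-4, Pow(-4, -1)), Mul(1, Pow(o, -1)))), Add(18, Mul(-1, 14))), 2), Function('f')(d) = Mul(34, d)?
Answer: Mul(Rational(1, 3), Pow(17131, Rational(1, 2))) ≈ 43.628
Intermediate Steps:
T = Rational(301, 9) (T = Add(5, Pow(Add(Add(Mul(-4, Pow(-4, -1)), Mul(1, Pow(3, -1))), Add(18, Mul(-1, 14))), 2)) = Add(5, Pow(Add(Add(Mul(-4, Rational(-1, 4)), Mul(1, Rational(1, 3))), Add(18, -14)), 2)) = Add(5, Pow(Add(Add(1, Rational(1, 3)), 4), 2)) = Add(5, Pow(Add(Rational(4, 3), 4), 2)) = Add(5, Pow(Rational(16, 3), 2)) = Add(5, Rational(256, 9)) = Rational(301, 9) ≈ 33.444)
Pow(Add(T, Function('f')(55)), Rational(1, 2)) = Pow(Add(Rational(301, 9), Mul(34, 55)), Rational(1, 2)) = Pow(Add(Rational(301, 9), 1870), Rational(1, 2)) = Pow(Rational(17131, 9), Rational(1, 2)) = Mul(Rational(1, 3), Pow(17131, Rational(1, 2)))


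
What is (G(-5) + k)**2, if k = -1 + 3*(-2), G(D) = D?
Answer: 144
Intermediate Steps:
k = -7 (k = -1 - 6 = -7)
(G(-5) + k)**2 = (-5 - 7)**2 = (-12)**2 = 144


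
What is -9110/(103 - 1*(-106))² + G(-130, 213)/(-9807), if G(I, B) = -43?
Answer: -87463487/428379567 ≈ -0.20417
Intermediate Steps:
-9110/(103 - 1*(-106))² + G(-130, 213)/(-9807) = -9110/(103 - 1*(-106))² - 43/(-9807) = -9110/(103 + 106)² - 43*(-1/9807) = -9110/(209²) + 43/9807 = -9110/43681 + 43/9807 = -87463487/428379567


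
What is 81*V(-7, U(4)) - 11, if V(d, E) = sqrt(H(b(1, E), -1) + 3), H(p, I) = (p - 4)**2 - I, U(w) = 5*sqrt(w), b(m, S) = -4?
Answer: -11 + 162*sqrt(17) ≈ 656.94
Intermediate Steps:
H(p, I) = (-4 + p)**2 - I
V(d, E) = 2*sqrt(17) (V(d, E) = sqrt(((-4 - 4)**2 - 1*(-1)) + 3) = sqrt(((-8)**2 + 1) + 3) = sqrt((64 + 1) + 3) = sqrt(65 + 3) = sqrt(68) = 2*sqrt(17))
81*V(-7, U(4)) - 11 = 81*(2*sqrt(17)) - 11 = 162*sqrt(17) - 11 = -11 + 162*sqrt(17)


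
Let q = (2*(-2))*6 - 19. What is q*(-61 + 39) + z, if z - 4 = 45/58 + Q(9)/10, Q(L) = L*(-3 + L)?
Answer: 277291/290 ≈ 956.18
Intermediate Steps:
z = 2951/290 (z = 4 + (45/58 + (9*(-3 + 9))/10) = 4 + (45*(1/58) + (9*6)*(⅒)) = 4 + (45/58 + 54*(⅒)) = 4 + (45/58 + 27/5) = 4 + 1791/290 = 2951/290 ≈ 10.176)
q = -43 (q = -4*6 - 19 = -24 - 19 = -43)
q*(-61 + 39) + z = -43*(-61 + 39) + 2951/290 = -43*(-22) + 2951/290 = 946 + 2951/290 = 277291/290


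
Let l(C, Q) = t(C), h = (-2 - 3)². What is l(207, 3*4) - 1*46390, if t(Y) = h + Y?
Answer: -46158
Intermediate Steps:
h = 25 (h = (-5)² = 25)
t(Y) = 25 + Y
l(C, Q) = 25 + C
l(207, 3*4) - 1*46390 = (25 + 207) - 1*46390 = 232 - 46390 = -46158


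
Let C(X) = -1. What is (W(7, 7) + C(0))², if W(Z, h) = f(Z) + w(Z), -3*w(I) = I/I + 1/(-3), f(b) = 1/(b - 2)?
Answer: 2116/2025 ≈ 1.0449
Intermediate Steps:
f(b) = 1/(-2 + b)
w(I) = -2/9 (w(I) = -(I/I + 1/(-3))/3 = -(1 + 1*(-⅓))/3 = -(1 - ⅓)/3 = -⅓*⅔ = -2/9)
W(Z, h) = -2/9 + 1/(-2 + Z) (W(Z, h) = 1/(-2 + Z) - 2/9 = -2/9 + 1/(-2 + Z))
(W(7, 7) + C(0))² = ((13 - 2*7)/(9*(-2 + 7)) - 1)² = ((⅑)*(13 - 14)/5 - 1)² = ((⅑)*(⅕)*(-1) - 1)² = (-1/45 - 1)² = (-46/45)² = 2116/2025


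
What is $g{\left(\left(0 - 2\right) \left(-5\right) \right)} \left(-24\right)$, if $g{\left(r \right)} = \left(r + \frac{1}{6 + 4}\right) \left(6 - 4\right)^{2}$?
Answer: $- \frac{4848}{5} \approx -969.6$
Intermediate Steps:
$g{\left(r \right)} = \frac{2}{5} + 4 r$ ($g{\left(r \right)} = \left(r + \frac{1}{10}\right) 2^{2} = \left(r + \frac{1}{10}\right) 4 = \left(\frac{1}{10} + r\right) 4 = \frac{2}{5} + 4 r$)
$g{\left(\left(0 - 2\right) \left(-5\right) \right)} \left(-24\right) = \left(\frac{2}{5} + 4 \left(0 - 2\right) \left(-5\right)\right) \left(-24\right) = \left(\frac{2}{5} + 4 \left(\left(-2\right) \left(-5\right)\right)\right) \left(-24\right) = \left(\frac{2}{5} + 4 \cdot 10\right) \left(-24\right) = \left(\frac{2}{5} + 40\right) \left(-24\right) = \frac{202}{5} \left(-24\right) = - \frac{4848}{5}$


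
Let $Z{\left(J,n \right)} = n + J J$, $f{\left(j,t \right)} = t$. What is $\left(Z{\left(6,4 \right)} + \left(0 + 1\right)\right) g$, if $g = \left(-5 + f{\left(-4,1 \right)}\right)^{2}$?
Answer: $656$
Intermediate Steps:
$Z{\left(J,n \right)} = n + J^{2}$
$g = 16$ ($g = \left(-5 + 1\right)^{2} = \left(-4\right)^{2} = 16$)
$\left(Z{\left(6,4 \right)} + \left(0 + 1\right)\right) g = \left(\left(4 + 6^{2}\right) + \left(0 + 1\right)\right) 16 = \left(\left(4 + 36\right) + 1\right) 16 = \left(40 + 1\right) 16 = 41 \cdot 16 = 656$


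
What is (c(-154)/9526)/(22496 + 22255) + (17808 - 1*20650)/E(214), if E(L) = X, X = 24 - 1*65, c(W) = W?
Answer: 7867136257/113494929 ≈ 69.317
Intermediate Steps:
X = -41 (X = 24 - 65 = -41)
E(L) = -41
(c(-154)/9526)/(22496 + 22255) + (17808 - 1*20650)/E(214) = (-154/9526)/(22496 + 22255) + (17808 - 1*20650)/(-41) = -154*1/9526/44751 + (17808 - 20650)*(-1/41) = -7/433*1/44751 - 2842*(-1/41) = -1/2768169 + 2842/41 = 7867136257/113494929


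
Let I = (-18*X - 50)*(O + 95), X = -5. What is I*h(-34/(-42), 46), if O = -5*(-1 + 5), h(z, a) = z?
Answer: 17000/7 ≈ 2428.6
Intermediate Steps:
O = -20 (O = -5*4 = -20)
I = 3000 (I = (-18*(-5) - 50)*(-20 + 95) = (90 - 50)*75 = 40*75 = 3000)
I*h(-34/(-42), 46) = 3000*(-34/(-42)) = 3000*(-34*(-1/42)) = 3000*(17/21) = 17000/7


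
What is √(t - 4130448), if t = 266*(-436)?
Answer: 2*I*√1061606 ≈ 2060.7*I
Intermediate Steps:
t = -115976
√(t - 4130448) = √(-115976 - 4130448) = √(-4246424) = 2*I*√1061606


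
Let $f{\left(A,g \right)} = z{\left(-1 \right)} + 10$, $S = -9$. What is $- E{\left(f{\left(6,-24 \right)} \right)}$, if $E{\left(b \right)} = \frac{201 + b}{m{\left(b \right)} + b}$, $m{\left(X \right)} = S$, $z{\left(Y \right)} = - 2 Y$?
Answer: $-71$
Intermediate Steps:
$m{\left(X \right)} = -9$
$f{\left(A,g \right)} = 12$ ($f{\left(A,g \right)} = \left(-2\right) \left(-1\right) + 10 = 2 + 10 = 12$)
$E{\left(b \right)} = \frac{201 + b}{-9 + b}$
$- E{\left(f{\left(6,-24 \right)} \right)} = - \frac{201 + 12}{-9 + 12} = - \frac{213}{3} = \left(-1\right) 71 = -71$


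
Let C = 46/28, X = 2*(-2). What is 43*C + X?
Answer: 933/14 ≈ 66.643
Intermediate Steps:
X = -4
C = 23/14 (C = 46*(1/28) = 23/14 ≈ 1.6429)
43*C + X = 43*(23/14) - 4 = 989/14 - 4 = 933/14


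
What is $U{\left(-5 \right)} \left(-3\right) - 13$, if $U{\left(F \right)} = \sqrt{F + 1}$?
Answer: $-13 - 6 i \approx -13.0 - 6.0 i$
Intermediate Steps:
$U{\left(F \right)} = \sqrt{1 + F}$
$U{\left(-5 \right)} \left(-3\right) - 13 = \sqrt{1 - 5} \left(-3\right) - 13 = \sqrt{-4} \left(-3\right) - 13 = 2 i \left(-3\right) - 13 = - 6 i - 13 = -13 - 6 i$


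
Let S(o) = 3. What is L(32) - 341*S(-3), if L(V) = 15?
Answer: -1008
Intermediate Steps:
L(32) - 341*S(-3) = 15 - 341*3 = 15 - 1023 = -1008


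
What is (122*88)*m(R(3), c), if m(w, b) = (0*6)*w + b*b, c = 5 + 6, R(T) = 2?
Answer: 1299056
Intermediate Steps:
c = 11
m(w, b) = b**2 (m(w, b) = 0*w + b**2 = 0 + b**2 = b**2)
(122*88)*m(R(3), c) = (122*88)*11**2 = 10736*121 = 1299056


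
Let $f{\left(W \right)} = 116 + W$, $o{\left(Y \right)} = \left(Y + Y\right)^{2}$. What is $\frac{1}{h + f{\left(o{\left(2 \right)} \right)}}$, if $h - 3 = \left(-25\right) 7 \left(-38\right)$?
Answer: $\frac{1}{6785} \approx 0.00014738$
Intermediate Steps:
$o{\left(Y \right)} = 4 Y^{2}$ ($o{\left(Y \right)} = \left(2 Y\right)^{2} = 4 Y^{2}$)
$h = 6653$ ($h = 3 + \left(-25\right) 7 \left(-38\right) = 3 - -6650 = 3 + 6650 = 6653$)
$\frac{1}{h + f{\left(o{\left(2 \right)} \right)}} = \frac{1}{6653 + \left(116 + 4 \cdot 2^{2}\right)} = \frac{1}{6653 + \left(116 + 4 \cdot 4\right)} = \frac{1}{6653 + \left(116 + 16\right)} = \frac{1}{6653 + 132} = \frac{1}{6785}$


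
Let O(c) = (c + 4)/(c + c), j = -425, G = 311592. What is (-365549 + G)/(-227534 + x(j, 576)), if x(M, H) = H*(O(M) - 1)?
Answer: 22931725/96825502 ≈ 0.23684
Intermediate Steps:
O(c) = (4 + c)/(2*c) (O(c) = (4 + c)/((2*c)) = (4 + c)*(1/(2*c)) = (4 + c)/(2*c))
x(M, H) = H*(-1 + (4 + M)/(2*M)) (x(M, H) = H*((4 + M)/(2*M) - 1) = H*(-1 + (4 + M)/(2*M)))
(-365549 + G)/(-227534 + x(j, 576)) = (-365549 + 311592)/(-227534 + (½)*576*(4 - 1*(-425))/(-425)) = -53957/(-227534 + (½)*576*(-1/425)*(4 + 425)) = -53957/(-227534 + (½)*576*(-1/425)*429) = -53957/(-227534 - 123552/425) = -53957/(-96825502/425) = -53957*(-425/96825502) = 22931725/96825502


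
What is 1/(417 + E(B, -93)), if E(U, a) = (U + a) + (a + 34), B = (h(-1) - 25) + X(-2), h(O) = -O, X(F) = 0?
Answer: 1/241 ≈ 0.0041494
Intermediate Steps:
B = -24 (B = (-1*(-1) - 25) + 0 = (1 - 25) + 0 = -24 + 0 = -24)
E(U, a) = 34 + U + 2*a (E(U, a) = (U + a) + (34 + a) = 34 + U + 2*a)
1/(417 + E(B, -93)) = 1/(417 + (34 - 24 + 2*(-93))) = 1/(417 + (34 - 24 - 186)) = 1/(417 - 176) = 1/241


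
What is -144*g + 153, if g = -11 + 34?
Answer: -3159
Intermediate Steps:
g = 23
-144*g + 153 = -144*23 + 153 = -3312 + 153 = -3159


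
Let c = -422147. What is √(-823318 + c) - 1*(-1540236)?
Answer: 1540236 + 3*I*√138385 ≈ 1.5402e+6 + 1116.0*I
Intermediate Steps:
√(-823318 + c) - 1*(-1540236) = √(-823318 - 422147) - 1*(-1540236) = √(-1245465) + 1540236 = 3*I*√138385 + 1540236 = 1540236 + 3*I*√138385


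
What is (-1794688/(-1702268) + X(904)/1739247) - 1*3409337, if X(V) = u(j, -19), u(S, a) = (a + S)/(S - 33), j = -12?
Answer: -113556374376861166228/33307475762205 ≈ -3.4093e+6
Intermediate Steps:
u(S, a) = (S + a)/(-33 + S)
X(V) = 31/45 (X(V) = (-12 - 19)/(-33 - 12) = -31/(-45) = -1/45*(-31) = 31/45)
(-1794688/(-1702268) + X(904)/1739247) - 1*3409337 = (-1794688/(-1702268) + (31/45)/1739247) - 1*3409337 = (-1794688*(-1/1702268) + (31/45)*(1/1739247)) - 3409337 = (448672/425567 + 31/78266115) - 3409337 = 35115827541857/33307475762205 - 3409337 = -113556374376861166228/33307475762205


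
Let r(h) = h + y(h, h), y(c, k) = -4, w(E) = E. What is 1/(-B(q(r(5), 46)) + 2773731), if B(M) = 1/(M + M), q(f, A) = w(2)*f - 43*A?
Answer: 3952/10961784913 ≈ 3.6053e-7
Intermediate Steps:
r(h) = -4 + h (r(h) = h - 4 = -4 + h)
q(f, A) = -43*A + 2*f (q(f, A) = 2*f - 43*A = -43*A + 2*f)
B(M) = 1/(2*M)
1/(-B(q(r(5), 46)) + 2773731) = 1/(-1/(2*(-43*46 + 2*(-4 + 5))) + 2773731) = 1/(-1/(2*(-1978 + 2*1)) + 2773731) = 1/(-1/(2*(-1978 + 2)) + 2773731) = 1/(-1/(2*(-1976)) + 2773731) = 1/(-(-1)/(2*1976) + 2773731) = 1/(-1*(-1/3952) + 2773731) = 1/(1/3952 + 2773731) = 1/(10961784913/3952) = 3952/10961784913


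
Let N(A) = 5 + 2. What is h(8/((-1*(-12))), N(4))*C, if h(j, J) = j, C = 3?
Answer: 2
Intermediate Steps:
N(A) = 7
h(8/((-1*(-12))), N(4))*C = (8/((-1*(-12))))*3 = (8/12)*3 = (8*(1/12))*3 = (⅔)*3 = 2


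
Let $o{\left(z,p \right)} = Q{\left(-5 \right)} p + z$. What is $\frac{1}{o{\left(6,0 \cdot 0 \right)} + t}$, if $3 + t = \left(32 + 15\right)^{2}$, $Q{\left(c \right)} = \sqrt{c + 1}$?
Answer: $\frac{1}{2212} \approx 0.00045208$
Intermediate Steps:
$Q{\left(c \right)} = \sqrt{1 + c}$
$o{\left(z,p \right)} = z + 2 i p$ ($o{\left(z,p \right)} = \sqrt{1 - 5} p + z = \sqrt{-4} p + z = 2 i p + z = z + 2 i p$)
$t = 2206$ ($t = -3 + \left(32 + 15\right)^{2} = -3 + 47^{2} = -3 + 2209 = 2206$)
$\frac{1}{o{\left(6,0 \cdot 0 \right)} + t} = \frac{1}{\left(6 + 2 i 0 \cdot 0\right) + 2206} = \frac{1}{\left(6 + 2 i 0\right) + 2206} = \frac{1}{\left(6 + 0\right) + 2206} = \frac{1}{6 + 2206} = \frac{1}{2212}$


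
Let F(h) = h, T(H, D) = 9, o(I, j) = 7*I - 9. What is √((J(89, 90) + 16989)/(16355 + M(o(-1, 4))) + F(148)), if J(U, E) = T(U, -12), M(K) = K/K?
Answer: √1107522006/2726 ≈ 12.208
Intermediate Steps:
o(I, j) = -9 + 7*I
M(K) = 1
J(U, E) = 9
√((J(89, 90) + 16989)/(16355 + M(o(-1, 4))) + F(148)) = √((9 + 16989)/(16355 + 1) + 148) = √(16998/16356 + 148) = √(16998*(1/16356) + 148) = √(2833/2726 + 148) = √(406281/2726) = √1107522006/2726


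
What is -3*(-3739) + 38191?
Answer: 49408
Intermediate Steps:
-3*(-3739) + 38191 = 11217 + 38191 = 49408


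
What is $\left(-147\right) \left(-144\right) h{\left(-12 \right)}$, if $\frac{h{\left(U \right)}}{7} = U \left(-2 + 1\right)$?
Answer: $1778112$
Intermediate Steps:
$h{\left(U \right)} = - 7 U$ ($h{\left(U \right)} = 7 U \left(-2 + 1\right) = 7 U \left(-1\right) = 7 \left(- U\right) = - 7 U$)
$\left(-147\right) \left(-144\right) h{\left(-12 \right)} = \left(-147\right) \left(-144\right) \left(\left(-7\right) \left(-12\right)\right) = 21168 \cdot 84 = 1778112$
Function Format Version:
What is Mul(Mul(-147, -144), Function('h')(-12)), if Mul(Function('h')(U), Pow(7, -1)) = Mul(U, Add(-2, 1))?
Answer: 1778112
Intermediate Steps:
Function('h')(U) = Mul(-7, U) (Function('h')(U) = Mul(7, Mul(U, Add(-2, 1))) = Mul(7, Mul(U, -1)) = Mul(7, Mul(-1, U)) = Mul(-7, U))
Mul(Mul(-147, -144), Function('h')(-12)) = Mul(Mul(-147, -144), Mul(-7, -12)) = Mul(21168, 84) = 1778112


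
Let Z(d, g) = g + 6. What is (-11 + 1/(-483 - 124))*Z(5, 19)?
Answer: -166950/607 ≈ -275.04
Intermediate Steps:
Z(d, g) = 6 + g
(-11 + 1/(-483 - 124))*Z(5, 19) = (-11 + 1/(-483 - 124))*(6 + 19) = (-11 + 1/(-607))*25 = (-11 - 1/607)*25 = -6678/607*25 = -166950/607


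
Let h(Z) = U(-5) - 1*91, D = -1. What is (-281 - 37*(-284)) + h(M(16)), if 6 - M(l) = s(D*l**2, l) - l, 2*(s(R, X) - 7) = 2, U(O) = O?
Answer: 10131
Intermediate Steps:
s(R, X) = 8 (s(R, X) = 7 + (1/2)*2 = 7 + 1 = 8)
M(l) = -2 + l (M(l) = 6 - (8 - l) = 6 + (-8 + l) = -2 + l)
h(Z) = -96 (h(Z) = -5 - 1*91 = -5 - 91 = -96)
(-281 - 37*(-284)) + h(M(16)) = (-281 - 37*(-284)) - 96 = (-281 + 10508) - 96 = 10227 - 96 = 10131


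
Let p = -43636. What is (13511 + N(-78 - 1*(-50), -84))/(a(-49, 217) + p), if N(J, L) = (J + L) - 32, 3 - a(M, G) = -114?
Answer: -13367/43519 ≈ -0.30715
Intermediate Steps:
a(M, G) = 117 (a(M, G) = 3 - 1*(-114) = 3 + 114 = 117)
N(J, L) = -32 + J + L
(13511 + N(-78 - 1*(-50), -84))/(a(-49, 217) + p) = (13511 + (-32 + (-78 - 1*(-50)) - 84))/(117 - 43636) = (13511 + (-32 + (-78 + 50) - 84))/(-43519) = (13511 + (-32 - 28 - 84))*(-1/43519) = (13511 - 144)*(-1/43519) = 13367*(-1/43519) = -13367/43519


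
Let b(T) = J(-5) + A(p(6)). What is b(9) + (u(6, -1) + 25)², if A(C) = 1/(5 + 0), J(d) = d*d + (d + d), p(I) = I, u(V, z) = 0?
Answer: 3201/5 ≈ 640.20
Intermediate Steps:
J(d) = d² + 2*d
A(C) = ⅕ (A(C) = 1/5 = ⅕)
b(T) = 76/5 (b(T) = -5*(2 - 5) + ⅕ = -5*(-3) + ⅕ = 15 + ⅕ = 76/5)
b(9) + (u(6, -1) + 25)² = 76/5 + (0 + 25)² = 76/5 + 25² = 76/5 + 625 = 3201/5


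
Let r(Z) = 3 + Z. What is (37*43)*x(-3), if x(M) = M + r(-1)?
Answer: -1591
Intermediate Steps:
x(M) = 2 + M (x(M) = M + (3 - 1) = M + 2 = 2 + M)
(37*43)*x(-3) = (37*43)*(2 - 3) = 1591*(-1) = -1591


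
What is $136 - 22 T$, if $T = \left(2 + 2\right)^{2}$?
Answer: $-216$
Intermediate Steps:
$T = 16$ ($T = 4^{2} = 16$)
$136 - 22 T = 136 - 352 = -216$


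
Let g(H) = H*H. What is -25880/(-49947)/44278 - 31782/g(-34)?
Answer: -17571888995683/639138893874 ≈ -27.493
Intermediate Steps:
g(H) = H²
-25880/(-49947)/44278 - 31782/g(-34) = -25880/(-49947)/44278 - 31782/((-34)²) = -25880*(-1/49947)*(1/44278) - 31782/1156 = (25880/49947)*(1/44278) - 31782*1/1156 = 12940/1105776633 - 15891/578 = -17571888995683/639138893874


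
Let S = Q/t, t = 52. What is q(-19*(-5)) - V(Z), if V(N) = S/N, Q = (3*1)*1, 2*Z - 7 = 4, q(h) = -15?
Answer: -4293/286 ≈ -15.010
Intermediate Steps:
Z = 11/2 (Z = 7/2 + (1/2)*4 = 7/2 + 2 = 11/2 ≈ 5.5000)
Q = 3 (Q = 3*1 = 3)
S = 3/52 ≈ 0.057692
V(N) = 3/(52*N)
q(-19*(-5)) - V(Z) = -15 - 3/(52*11/2) = -15 - 3*2/(52*11) = -15 - 1*3/286 = -15 - 3/286 = -4293/286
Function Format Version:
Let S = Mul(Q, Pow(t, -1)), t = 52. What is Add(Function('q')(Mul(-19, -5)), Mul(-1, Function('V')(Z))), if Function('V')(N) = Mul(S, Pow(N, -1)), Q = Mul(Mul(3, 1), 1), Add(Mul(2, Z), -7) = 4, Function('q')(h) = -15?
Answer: Rational(-4293, 286) ≈ -15.010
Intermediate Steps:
Z = Rational(11, 2) (Z = Add(Rational(7, 2), Mul(Rational(1, 2), 4)) = Add(Rational(7, 2), 2) = Rational(11, 2) ≈ 5.5000)
Q = 3 (Q = Mul(3, 1) = 3)
S = Rational(3, 52) (S = Mul(3, Pow(52, -1)) = Mul(3, Rational(1, 52)) = Rational(3, 52) ≈ 0.057692)
Function('V')(N) = Mul(Rational(3, 52), Pow(N, -1))
Add(Function('q')(Mul(-19, -5)), Mul(-1, Function('V')(Z))) = Add(-15, Mul(-1, Mul(Rational(3, 52), Pow(Rational(11, 2), -1)))) = Add(-15, Mul(-1, Mul(Rational(3, 52), Rational(2, 11)))) = Add(-15, Mul(-1, Rational(3, 286))) = Add(-15, Rational(-3, 286)) = Rational(-4293, 286)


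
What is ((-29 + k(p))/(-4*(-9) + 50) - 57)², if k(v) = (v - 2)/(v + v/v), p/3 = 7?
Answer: 11764222369/3579664 ≈ 3286.4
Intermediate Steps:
p = 21 (p = 3*7 = 21)
k(v) = (-2 + v)/(1 + v) (k(v) = (-2 + v)/(v + 1) = (-2 + v)/(1 + v))
((-29 + k(p))/(-4*(-9) + 50) - 57)² = ((-29 + (-2 + 21)/(1 + 21))/(-4*(-9) + 50) - 57)² = ((-29 + 19/22)/(36 + 50) - 57)² = ((-29 + (1/22)*19)/86 - 57)² = ((-29 + 19/22)*(1/86) - 57)² = (-619/22*1/86 - 57)² = (-619/1892 - 57)² = (-108463/1892)² = 11764222369/3579664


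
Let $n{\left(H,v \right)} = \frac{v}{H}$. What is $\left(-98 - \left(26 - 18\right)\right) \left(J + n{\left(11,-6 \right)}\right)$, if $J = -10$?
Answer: $\frac{12296}{11} \approx 1117.8$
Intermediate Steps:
$\left(-98 - \left(26 - 18\right)\right) \left(J + n{\left(11,-6 \right)}\right) = \left(-98 - \left(26 - 18\right)\right) \left(-10 - \frac{6}{11}\right) = \left(-98 - 8\right) \left(-10 - \frac{6}{11}\right) = \left(-106\right) \left(- \frac{116}{11}\right) = \frac{12296}{11}$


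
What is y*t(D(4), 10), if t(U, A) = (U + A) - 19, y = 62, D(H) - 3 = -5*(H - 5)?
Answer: -62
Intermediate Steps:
D(H) = 28 - 5*H (D(H) = 3 - 5*(H - 5) = 3 - 5*(-5 + H) = 3 + (25 - 5*H) = 28 - 5*H)
t(U, A) = -19 + A + U (t(U, A) = (A + U) - 19 = -19 + A + U)
y*t(D(4), 10) = 62*(-19 + 10 + (28 - 5*4)) = 62*(-19 + 10 + (28 - 20)) = 62*(-19 + 10 + 8) = 62*(-1) = -62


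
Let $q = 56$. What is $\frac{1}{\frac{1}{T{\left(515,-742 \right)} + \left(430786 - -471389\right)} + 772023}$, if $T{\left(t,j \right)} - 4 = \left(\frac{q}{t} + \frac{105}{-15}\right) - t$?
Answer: $\frac{464353411}{358491513420968} \approx 1.2953 \cdot 10^{-6}$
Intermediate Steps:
$T{\left(t,j \right)} = -3 - t + \frac{56}{t}$ ($T{\left(t,j \right)} = 4 - \left(7 + t - \frac{56}{t}\right) = -3 - t + \frac{56}{t}$)
$\frac{1}{\frac{1}{T{\left(515,-742 \right)} + \left(430786 - -471389\right)} + 772023} = \frac{1}{\frac{1}{\left(-3 - 515 + \frac{56}{515}\right) + \left(430786 - -471389\right)} + 772023} = \frac{1}{\frac{1}{\left(-3 - 515 + 56 \cdot \frac{1}{515}\right) + \left(430786 + 471389\right)} + 772023} = \frac{1}{\frac{1}{\left(-3 - 515 + \frac{56}{515}\right) + 902175} + 772023} = \frac{1}{\frac{1}{- \frac{266714}{515} + 902175} + 772023} = \frac{1}{\frac{1}{\frac{464353411}{515}} + 772023} = \frac{1}{\frac{515}{464353411} + 772023} = \frac{1}{\frac{358491513420968}{464353411}} = \frac{464353411}{358491513420968}$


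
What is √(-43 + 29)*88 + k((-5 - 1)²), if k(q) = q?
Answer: 36 + 88*I*√14 ≈ 36.0 + 329.27*I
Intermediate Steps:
√(-43 + 29)*88 + k((-5 - 1)²) = √(-43 + 29)*88 + (-5 - 1)² = √(-14)*88 + (-6)² = (I*√14)*88 + 36 = 88*I*√14 + 36 = 36 + 88*I*√14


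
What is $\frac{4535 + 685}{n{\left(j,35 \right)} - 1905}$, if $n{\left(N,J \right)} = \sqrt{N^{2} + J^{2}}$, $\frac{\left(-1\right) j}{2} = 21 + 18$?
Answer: $- \frac{2486025}{905429} - \frac{1305 \sqrt{7309}}{905429} \approx -2.8689$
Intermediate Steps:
$j = -78$ ($j = - 2 \left(21 + 18\right) = \left(-2\right) 39 = -78$)
$n{\left(N,J \right)} = \sqrt{J^{2} + N^{2}}$
$\frac{4535 + 685}{n{\left(j,35 \right)} - 1905} = \frac{4535 + 685}{\sqrt{35^{2} + \left(-78\right)^{2}} - 1905} = \frac{5220}{\sqrt{1225 + 6084} - 1905} = \frac{5220}{\sqrt{7309} - 1905} = \frac{5220}{-1905 + \sqrt{7309}}$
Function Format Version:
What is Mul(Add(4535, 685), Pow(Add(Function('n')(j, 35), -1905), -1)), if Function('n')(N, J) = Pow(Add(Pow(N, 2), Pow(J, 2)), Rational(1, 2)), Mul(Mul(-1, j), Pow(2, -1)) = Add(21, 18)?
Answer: Add(Rational(-2486025, 905429), Mul(Rational(-1305, 905429), Pow(7309, Rational(1, 2)))) ≈ -2.8689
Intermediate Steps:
j = -78 (j = Mul(-2, Add(21, 18)) = Mul(-2, 39) = -78)
Function('n')(N, J) = Pow(Add(Pow(J, 2), Pow(N, 2)), Rational(1, 2))
Mul(Add(4535, 685), Pow(Add(Function('n')(j, 35), -1905), -1)) = Mul(Add(4535, 685), Pow(Add(Pow(Add(Pow(35, 2), Pow(-78, 2)), Rational(1, 2)), -1905), -1)) = Mul(5220, Pow(Add(Pow(Add(1225, 6084), Rational(1, 2)), -1905), -1)) = Mul(5220, Pow(Add(Pow(7309, Rational(1, 2)), -1905), -1)) = Mul(5220, Pow(Add(-1905, Pow(7309, Rational(1, 2))), -1))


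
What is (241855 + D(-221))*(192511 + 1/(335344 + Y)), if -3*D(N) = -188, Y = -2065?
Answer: 46564220723048210/999837 ≈ 4.6572e+10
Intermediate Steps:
D(N) = 188/3 (D(N) = -⅓*(-188) = 188/3)
(241855 + D(-221))*(192511 + 1/(335344 + Y)) = (241855 + 188/3)*(192511 + 1/(335344 - 2065)) = 725753*(192511 + 1/333279)/3 = (725753/3)*(64159873570/333279) = 46564220723048210/999837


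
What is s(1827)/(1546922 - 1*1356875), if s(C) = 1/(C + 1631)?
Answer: 1/657182526 ≈ 1.5216e-9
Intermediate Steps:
s(C) = 1/(1631 + C)
s(1827)/(1546922 - 1*1356875) = 1/((1631 + 1827)*(1546922 - 1*1356875)) = 1/(3458*(1546922 - 1356875)) = (1/3458)/190047 = (1/3458)*(1/190047) = 1/657182526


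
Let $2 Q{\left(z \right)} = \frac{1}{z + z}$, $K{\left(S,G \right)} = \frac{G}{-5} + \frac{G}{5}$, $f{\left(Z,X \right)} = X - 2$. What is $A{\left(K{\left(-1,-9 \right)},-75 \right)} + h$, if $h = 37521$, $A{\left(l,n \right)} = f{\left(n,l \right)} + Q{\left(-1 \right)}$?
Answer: $\frac{150075}{4} \approx 37519.0$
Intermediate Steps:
$f{\left(Z,X \right)} = -2 + X$
$K{\left(S,G \right)} = 0$ ($K{\left(S,G \right)} = G \left(- \frac{1}{5}\right) + G \frac{1}{5} = - \frac{G}{5} + \frac{G}{5} = 0$)
$Q{\left(z \right)} = \frac{1}{4 z}$ ($Q{\left(z \right)} = \frac{1}{2 \left(z + z\right)} = \frac{1}{2 \cdot 2 z} = \frac{\frac{1}{2} \frac{1}{z}}{2} = \frac{1}{4 z}$)
$A{\left(l,n \right)} = - \frac{9}{4} + l$ ($A{\left(l,n \right)} = \left(-2 + l\right) + \frac{1}{4 \left(-1\right)} = \left(-2 + l\right) + \frac{1}{4} \left(-1\right) = \left(-2 + l\right) - \frac{1}{4} = - \frac{9}{4} + l$)
$A{\left(K{\left(-1,-9 \right)},-75 \right)} + h = \left(- \frac{9}{4} + 0\right) + 37521 = - \frac{9}{4} + 37521 = \frac{150075}{4}$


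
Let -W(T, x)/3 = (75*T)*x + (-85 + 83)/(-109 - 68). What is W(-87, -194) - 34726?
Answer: -226104286/59 ≈ -3.8323e+6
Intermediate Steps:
W(T, x) = -2/59 - 225*T*x (W(T, x) = -3*((75*T)*x + (-85 + 83)/(-109 - 68)) = -3*(75*T*x - 2/(-177)) = -3*(75*T*x - 2*(-1/177)) = -3*(75*T*x + 2/177) = -3*(2/177 + 75*T*x) = -2/59 - 225*T*x)
W(-87, -194) - 34726 = (-2/59 - 225*(-87)*(-194)) - 34726 = (-2/59 - 3797550) - 34726 = -224055452/59 - 34726 = -226104286/59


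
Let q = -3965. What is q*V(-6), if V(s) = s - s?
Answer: 0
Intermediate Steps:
V(s) = 0
q*V(-6) = -3965*0 = 0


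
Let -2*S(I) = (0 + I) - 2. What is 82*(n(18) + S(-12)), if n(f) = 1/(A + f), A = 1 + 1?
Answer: 5781/10 ≈ 578.10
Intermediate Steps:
A = 2
S(I) = 1 - I/2 (S(I) = -((0 + I) - 2)/2 = -(I - 2)/2 = -(-2 + I)/2 = 1 - I/2)
n(f) = 1/(2 + f)
82*(n(18) + S(-12)) = 82*(1/(2 + 18) + (1 - ½*(-12))) = 82*(1/20 + (1 + 6)) = 82*(1/20 + 7) = 82*(141/20) = 5781/10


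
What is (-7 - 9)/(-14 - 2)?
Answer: 1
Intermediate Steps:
(-7 - 9)/(-14 - 2) = -16/(-16) = -16*(-1/16) = 1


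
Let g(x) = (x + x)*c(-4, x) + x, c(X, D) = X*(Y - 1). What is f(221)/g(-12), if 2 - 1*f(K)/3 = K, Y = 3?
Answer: -73/20 ≈ -3.6500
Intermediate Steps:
f(K) = 6 - 3*K
c(X, D) = 2*X (c(X, D) = X*(3 - 1) = X*2 = 2*X)
g(x) = -15*x (g(x) = (x + x)*(2*(-4)) + x = (2*x)*(-8) + x = -16*x + x = -15*x)
f(221)/g(-12) = (6 - 3*221)/((-15*(-12))) = (6 - 663)/180 = -657*1/180 = -73/20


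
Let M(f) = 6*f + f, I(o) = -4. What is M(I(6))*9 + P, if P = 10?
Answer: -242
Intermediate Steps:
M(f) = 7*f
M(I(6))*9 + P = (7*(-4))*9 + 10 = -28*9 + 10 = -252 + 10 = -242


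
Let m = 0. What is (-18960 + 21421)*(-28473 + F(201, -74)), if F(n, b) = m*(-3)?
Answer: -70072053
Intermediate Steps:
F(n, b) = 0 (F(n, b) = 0*(-3) = 0)
(-18960 + 21421)*(-28473 + F(201, -74)) = (-18960 + 21421)*(-28473 + 0) = 2461*(-28473) = -70072053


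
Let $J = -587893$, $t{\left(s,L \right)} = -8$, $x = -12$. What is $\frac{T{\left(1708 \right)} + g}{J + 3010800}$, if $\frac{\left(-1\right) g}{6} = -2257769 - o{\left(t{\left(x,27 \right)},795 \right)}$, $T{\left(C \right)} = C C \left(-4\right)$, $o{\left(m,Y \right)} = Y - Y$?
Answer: $\frac{1877558}{2422907} \approx 0.77492$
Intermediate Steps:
$o{\left(m,Y \right)} = 0$
$T{\left(C \right)} = - 4 C^{2}$ ($T{\left(C \right)} = C^{2} \left(-4\right) = - 4 C^{2}$)
$g = 13546614$ ($g = - 6 \left(-2257769 - 0\right) = - 6 \left(-2257769 + 0\right) = \left(-6\right) \left(-2257769\right) = 13546614$)
$\frac{T{\left(1708 \right)} + g}{J + 3010800} = \frac{- 4 \cdot 1708^{2} + 13546614}{-587893 + 3010800} = \frac{\left(-4\right) 2917264 + 13546614}{2422907} = \left(-11669056 + 13546614\right) \frac{1}{2422907} = 1877558 \cdot \frac{1}{2422907} = \frac{1877558}{2422907}$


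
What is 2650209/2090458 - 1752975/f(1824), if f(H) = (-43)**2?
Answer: -3659620376109/3865256842 ≈ -946.80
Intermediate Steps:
f(H) = 1849
2650209/2090458 - 1752975/f(1824) = 2650209/2090458 - 1752975/1849 = -3659620376109/3865256842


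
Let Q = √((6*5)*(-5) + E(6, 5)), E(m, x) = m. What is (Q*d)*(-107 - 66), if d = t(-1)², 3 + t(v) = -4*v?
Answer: -2076*I ≈ -2076.0*I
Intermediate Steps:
t(v) = -3 - 4*v
d = 1 (d = (-3 - 4*(-1))² = (-3 + 4)² = 1² = 1)
Q = 12*I (Q = √((6*5)*(-5) + 6) = √(30*(-5) + 6) = √(-150 + 6) = √(-144) = 12*I ≈ 12.0*I)
(Q*d)*(-107 - 66) = ((12*I)*1)*(-107 - 66) = (12*I)*(-173) = -2076*I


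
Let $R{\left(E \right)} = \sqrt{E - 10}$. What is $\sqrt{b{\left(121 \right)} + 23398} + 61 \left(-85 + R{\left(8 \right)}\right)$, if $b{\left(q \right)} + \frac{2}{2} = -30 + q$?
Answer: $-5185 + 8 \sqrt{367} + 61 i \sqrt{2} \approx -5031.7 + 86.267 i$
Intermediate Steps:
$R{\left(E \right)} = \sqrt{-10 + E}$
$b{\left(q \right)} = -31 + q$ ($b{\left(q \right)} = -1 + \left(-30 + q\right) = -31 + q$)
$\sqrt{b{\left(121 \right)} + 23398} + 61 \left(-85 + R{\left(8 \right)}\right) = \sqrt{\left(-31 + 121\right) + 23398} + 61 \left(-85 + \sqrt{-10 + 8}\right) = \sqrt{90 + 23398} + 61 \left(-85 + \sqrt{-2}\right) = \sqrt{23488} + 61 \left(-85 + i \sqrt{2}\right) = 8 \sqrt{367} - \left(5185 - 61 i \sqrt{2}\right) = -5185 + 8 \sqrt{367} + 61 i \sqrt{2}$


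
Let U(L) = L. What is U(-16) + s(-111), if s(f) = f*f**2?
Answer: -1367647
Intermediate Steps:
s(f) = f**3
U(-16) + s(-111) = -16 + (-111)**3 = -16 - 1367631 = -1367647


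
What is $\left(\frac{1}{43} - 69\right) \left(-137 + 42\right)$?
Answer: $\frac{281770}{43} \approx 6552.8$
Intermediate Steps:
$\left(\frac{1}{43} - 69\right) \left(-137 + 42\right) = \left(\frac{1}{43} - 69\right) \left(-95\right) = \left(- \frac{2966}{43}\right) \left(-95\right) = \frac{281770}{43}$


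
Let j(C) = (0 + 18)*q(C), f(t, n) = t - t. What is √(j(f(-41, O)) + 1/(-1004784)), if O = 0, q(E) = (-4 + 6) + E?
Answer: √18773383737/22836 ≈ 6.0000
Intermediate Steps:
q(E) = 2 + E
f(t, n) = 0
j(C) = 36 + 18*C (j(C) = (0 + 18)*(2 + C) = 18*(2 + C) = 36 + 18*C)
√(j(f(-41, O)) + 1/(-1004784)) = √((36 + 18*0) + 1/(-1004784)) = √((36 + 0) - 1/1004784) = √(36 - 1/1004784) = √(36172223/1004784) = √18773383737/22836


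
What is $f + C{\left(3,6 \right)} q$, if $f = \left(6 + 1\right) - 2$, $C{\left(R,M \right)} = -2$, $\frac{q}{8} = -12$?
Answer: $197$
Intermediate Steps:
$q = -96$ ($q = 8 \left(-12\right) = -96$)
$f = 5$ ($f = 7 - 2 = 5$)
$f + C{\left(3,6 \right)} q = 5 - -192 = 5 + 192 = 197$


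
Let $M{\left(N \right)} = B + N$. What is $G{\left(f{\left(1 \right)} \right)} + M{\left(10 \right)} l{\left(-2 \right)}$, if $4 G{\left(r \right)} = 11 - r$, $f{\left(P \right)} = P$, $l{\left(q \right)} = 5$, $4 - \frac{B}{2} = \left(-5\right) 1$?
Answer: $\frac{285}{2} \approx 142.5$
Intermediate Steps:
$B = 18$ ($B = 8 - 2 \left(\left(-5\right) 1\right) = 8 - -10 = 8 + 10 = 18$)
$M{\left(N \right)} = 18 + N$
$G{\left(r \right)} = \frac{11}{4} - \frac{r}{4}$ ($G{\left(r \right)} = \frac{11 - r}{4} = \frac{11}{4} - \frac{r}{4}$)
$G{\left(f{\left(1 \right)} \right)} + M{\left(10 \right)} l{\left(-2 \right)} = \left(\frac{11}{4} - \frac{1}{4}\right) + \left(18 + 10\right) 5 = \left(\frac{11}{4} - \frac{1}{4}\right) + 28 \cdot 5 = \frac{5}{2} + 140 = \frac{285}{2}$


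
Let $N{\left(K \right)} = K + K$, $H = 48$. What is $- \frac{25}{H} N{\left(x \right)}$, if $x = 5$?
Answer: $- \frac{125}{24} \approx -5.2083$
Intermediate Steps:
$N{\left(K \right)} = 2 K$
$- \frac{25}{H} N{\left(x \right)} = - \frac{25}{48} \cdot 2 \cdot 5 = \left(-25\right) \frac{1}{48} \cdot 10 = \left(- \frac{25}{48}\right) 10 = - \frac{125}{24}$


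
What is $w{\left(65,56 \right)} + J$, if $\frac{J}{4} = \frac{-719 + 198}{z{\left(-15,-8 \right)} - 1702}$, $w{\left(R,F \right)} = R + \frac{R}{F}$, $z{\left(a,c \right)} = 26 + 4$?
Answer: $\frac{788933}{11704} \approx 67.407$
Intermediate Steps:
$z{\left(a,c \right)} = 30$
$J = \frac{521}{418}$ ($J = 4 \frac{-719 + 198}{30 - 1702} = 4 \left(- \frac{521}{-1672}\right) = 4 \left(\left(-521\right) \left(- \frac{1}{1672}\right)\right) = 4 \cdot \frac{521}{1672} = \frac{521}{418} \approx 1.2464$)
$w{\left(65,56 \right)} + J = \left(65 + \frac{65}{56}\right) + \frac{521}{418} = \frac{3705}{56} + \frac{521}{418} = \frac{788933}{11704}$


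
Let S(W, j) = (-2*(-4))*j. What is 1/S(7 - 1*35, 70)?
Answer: 1/560 ≈ 0.0017857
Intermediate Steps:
S(W, j) = 8*j
1/S(7 - 1*35, 70) = 1/(8*70) = 1/560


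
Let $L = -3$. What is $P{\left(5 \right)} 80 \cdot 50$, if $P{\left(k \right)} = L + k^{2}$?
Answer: $88000$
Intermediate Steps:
$P{\left(k \right)} = -3 + k^{2}$
$P{\left(5 \right)} 80 \cdot 50 = \left(-3 + 5^{2}\right) 80 \cdot 50 = \left(-3 + 25\right) 80 \cdot 50 = 22 \cdot 80 \cdot 50 = 1760 \cdot 50 = 88000$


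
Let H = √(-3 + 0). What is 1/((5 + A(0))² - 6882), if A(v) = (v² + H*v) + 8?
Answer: -1/6713 ≈ -0.00014896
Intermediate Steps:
H = I*√3 (H = √(-3) = I*√3 ≈ 1.732*I)
A(v) = 8 + v² + I*v*√3 (A(v) = (v² + (I*√3)*v) + 8 = (v² + I*v*√3) + 8 = 8 + v² + I*v*√3)
1/((5 + A(0))² - 6882) = 1/((5 + (8 + 0² + I*0*√3))² - 6882) = 1/((5 + (8 + 0 + 0))² - 6882) = 1/((5 + 8)² - 6882) = 1/(13² - 6882) = 1/(169 - 6882) = 1/(-6713) = -1/6713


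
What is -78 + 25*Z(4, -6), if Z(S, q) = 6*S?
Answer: 522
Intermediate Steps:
-78 + 25*Z(4, -6) = -78 + 25*(6*4) = -78 + 25*24 = -78 + 600 = 522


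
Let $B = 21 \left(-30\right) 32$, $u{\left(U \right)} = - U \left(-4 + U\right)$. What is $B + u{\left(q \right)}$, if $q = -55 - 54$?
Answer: $-32477$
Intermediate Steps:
$q = -109$ ($q = -55 - 54 = -109$)
$u{\left(U \right)} = - U \left(-4 + U\right)$
$B = -20160$ ($B = \left(-630\right) 32 = -20160$)
$B + u{\left(q \right)} = -20160 - 109 \left(4 - -109\right) = -20160 - 109 \left(4 + 109\right) = -20160 - 12317 = -32477$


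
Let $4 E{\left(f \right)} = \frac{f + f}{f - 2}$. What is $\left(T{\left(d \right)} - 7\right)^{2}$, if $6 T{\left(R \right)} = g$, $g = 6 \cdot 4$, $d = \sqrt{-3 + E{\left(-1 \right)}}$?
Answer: $9$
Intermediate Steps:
$E{\left(f \right)} = \frac{f}{2 \left(-2 + f\right)}$ ($E{\left(f \right)} = \frac{\left(f + f\right) \frac{1}{f - 2}}{4} = \frac{2 f \frac{1}{-2 + f}}{4} = \frac{f}{2 \left(-2 + f\right)}$)
$d = \frac{i \sqrt{102}}{6}$ ($d = \sqrt{-3 + \frac{1}{2} \left(-1\right) \frac{1}{-2 - 1}} = \sqrt{-3 + \frac{1}{2} \left(-1\right) \frac{1}{-3}} = \sqrt{-3 + \frac{1}{2} \left(-1\right) \left(- \frac{1}{3}\right)} = \sqrt{-3 + \frac{1}{6}} = \sqrt{- \frac{17}{6}} = \frac{i \sqrt{102}}{6} \approx 1.6833 i$)
$g = 24$
$T{\left(R \right)} = 4$ ($T{\left(R \right)} = \frac{1}{6} \cdot 24 = 4$)
$\left(T{\left(d \right)} - 7\right)^{2} = \left(4 - 7\right)^{2} = \left(-3\right)^{2} = 9$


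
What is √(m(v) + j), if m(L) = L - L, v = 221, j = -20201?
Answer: I*√20201 ≈ 142.13*I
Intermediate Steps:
m(L) = 0
√(m(v) + j) = √(0 - 20201) = √(-20201) = I*√20201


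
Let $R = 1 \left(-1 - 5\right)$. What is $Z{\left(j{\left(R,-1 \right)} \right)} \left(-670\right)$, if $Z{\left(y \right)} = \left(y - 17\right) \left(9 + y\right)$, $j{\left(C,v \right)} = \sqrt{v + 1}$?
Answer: $102510$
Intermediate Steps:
$R = -6$ ($R = 1 \left(-6\right) = -6$)
$j{\left(C,v \right)} = \sqrt{1 + v}$
$Z{\left(y \right)} = \left(-17 + y\right) \left(9 + y\right)$
$Z{\left(j{\left(R,-1 \right)} \right)} \left(-670\right) = \left(-153 + \left(\sqrt{1 - 1}\right)^{2} - 8 \sqrt{1 - 1}\right) \left(-670\right) = \left(-153 + \left(\sqrt{0}\right)^{2} - 8 \sqrt{0}\right) \left(-670\right) = \left(-153 + 0^{2} - 0\right) \left(-670\right) = \left(-153 + 0 + 0\right) \left(-670\right) = \left(-153\right) \left(-670\right) = 102510$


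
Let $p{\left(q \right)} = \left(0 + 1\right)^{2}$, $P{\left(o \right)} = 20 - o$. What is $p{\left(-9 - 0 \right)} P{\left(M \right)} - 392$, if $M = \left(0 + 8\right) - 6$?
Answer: $-374$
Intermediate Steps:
$M = 2$ ($M = 8 - 6 = 2$)
$p{\left(q \right)} = 1$ ($p{\left(q \right)} = 1^{2} = 1$)
$p{\left(-9 - 0 \right)} P{\left(M \right)} - 392 = 1 \left(20 - 2\right) - 392 = 1 \cdot 18 - 392 = 18 - 392 = -374$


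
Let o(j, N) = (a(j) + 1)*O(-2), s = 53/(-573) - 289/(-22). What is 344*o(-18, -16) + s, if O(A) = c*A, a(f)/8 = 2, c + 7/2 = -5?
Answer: 1253402527/12606 ≈ 99429.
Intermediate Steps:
c = -17/2 (c = -7/2 - 5 = -17/2 ≈ -8.5000)
a(f) = 16 (a(f) = 8*2 = 16)
s = 164431/12606 (s = 53*(-1/573) - 289*(-1/22) = -53/573 + 289/22 = 164431/12606 ≈ 13.044)
O(A) = -17*A/2
o(j, N) = 289 (o(j, N) = (16 + 1)*(-17/2*(-2)) = 17*17 = 289)
344*o(-18, -16) + s = 344*289 + 164431/12606 = 99416 + 164431/12606 = 1253402527/12606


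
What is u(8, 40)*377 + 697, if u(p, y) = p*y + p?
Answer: 124353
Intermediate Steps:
u(p, y) = p + p*y
u(8, 40)*377 + 697 = (8*(1 + 40))*377 + 697 = (8*41)*377 + 697 = 328*377 + 697 = 123656 + 697 = 124353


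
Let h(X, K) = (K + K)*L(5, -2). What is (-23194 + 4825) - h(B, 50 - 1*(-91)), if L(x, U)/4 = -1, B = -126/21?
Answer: -17241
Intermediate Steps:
B = -6 (B = -126*1/21 = -6)
L(x, U) = -4 (L(x, U) = 4*(-1) = -4)
h(X, K) = -8*K (h(X, K) = (K + K)*(-4) = (2*K)*(-4) = -8*K)
(-23194 + 4825) - h(B, 50 - 1*(-91)) = (-23194 + 4825) - (-8)*(50 - 1*(-91)) = -18369 - (-8)*(50 + 91) = -18369 - (-8)*141 = -18369 - 1*(-1128) = -18369 + 1128 = -17241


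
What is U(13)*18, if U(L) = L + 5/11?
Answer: 2664/11 ≈ 242.18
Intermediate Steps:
U(L) = 5/11 + L (U(L) = L + 5*(1/11) = L + 5/11 = 5/11 + L)
U(13)*18 = (5/11 + 13)*18 = (148/11)*18 = 2664/11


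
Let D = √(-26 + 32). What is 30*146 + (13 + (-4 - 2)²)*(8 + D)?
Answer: 4772 + 49*√6 ≈ 4892.0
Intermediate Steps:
D = √6 ≈ 2.4495
30*146 + (13 + (-4 - 2)²)*(8 + D) = 30*146 + (13 + (-4 - 2)²)*(8 + √6) = 4380 + (13 + (-6)²)*(8 + √6) = 4380 + (13 + 36)*(8 + √6) = 4380 + 49*(8 + √6) = 4380 + (392 + 49*√6) = 4772 + 49*√6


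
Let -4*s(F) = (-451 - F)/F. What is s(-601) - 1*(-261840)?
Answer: 314731755/1202 ≈ 2.6184e+5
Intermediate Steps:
s(F) = -(-451 - F)/(4*F)
s(-601) - 1*(-261840) = (1/4)*(451 - 601)/(-601) - 1*(-261840) = (1/4)*(-1/601)*(-150) + 261840 = 75/1202 + 261840 = 314731755/1202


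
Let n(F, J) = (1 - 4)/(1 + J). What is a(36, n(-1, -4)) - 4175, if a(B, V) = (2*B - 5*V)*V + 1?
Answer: -4107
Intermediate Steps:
n(F, J) = -3/(1 + J)
a(B, V) = 1 + V*(-5*V + 2*B) (a(B, V) = (-5*V + 2*B)*V + 1 = V*(-5*V + 2*B) + 1 = 1 + V*(-5*V + 2*B))
a(36, n(-1, -4)) - 4175 = (1 - 5*9/(1 - 4)**2 + 2*36*(-3/(1 - 4))) - 4175 = (1 - 5*1**2 + 2*36*(-3/(-3))) - 4175 = (1 - 5*(-3*(-1/3))**2 + 2*36*(-3*(-1/3))) - 4175 = (1 - 5*1**2 + 2*36*1) - 4175 = (1 - 5*1 + 72) - 4175 = (1 - 5 + 72) - 4175 = 68 - 4175 = -4107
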